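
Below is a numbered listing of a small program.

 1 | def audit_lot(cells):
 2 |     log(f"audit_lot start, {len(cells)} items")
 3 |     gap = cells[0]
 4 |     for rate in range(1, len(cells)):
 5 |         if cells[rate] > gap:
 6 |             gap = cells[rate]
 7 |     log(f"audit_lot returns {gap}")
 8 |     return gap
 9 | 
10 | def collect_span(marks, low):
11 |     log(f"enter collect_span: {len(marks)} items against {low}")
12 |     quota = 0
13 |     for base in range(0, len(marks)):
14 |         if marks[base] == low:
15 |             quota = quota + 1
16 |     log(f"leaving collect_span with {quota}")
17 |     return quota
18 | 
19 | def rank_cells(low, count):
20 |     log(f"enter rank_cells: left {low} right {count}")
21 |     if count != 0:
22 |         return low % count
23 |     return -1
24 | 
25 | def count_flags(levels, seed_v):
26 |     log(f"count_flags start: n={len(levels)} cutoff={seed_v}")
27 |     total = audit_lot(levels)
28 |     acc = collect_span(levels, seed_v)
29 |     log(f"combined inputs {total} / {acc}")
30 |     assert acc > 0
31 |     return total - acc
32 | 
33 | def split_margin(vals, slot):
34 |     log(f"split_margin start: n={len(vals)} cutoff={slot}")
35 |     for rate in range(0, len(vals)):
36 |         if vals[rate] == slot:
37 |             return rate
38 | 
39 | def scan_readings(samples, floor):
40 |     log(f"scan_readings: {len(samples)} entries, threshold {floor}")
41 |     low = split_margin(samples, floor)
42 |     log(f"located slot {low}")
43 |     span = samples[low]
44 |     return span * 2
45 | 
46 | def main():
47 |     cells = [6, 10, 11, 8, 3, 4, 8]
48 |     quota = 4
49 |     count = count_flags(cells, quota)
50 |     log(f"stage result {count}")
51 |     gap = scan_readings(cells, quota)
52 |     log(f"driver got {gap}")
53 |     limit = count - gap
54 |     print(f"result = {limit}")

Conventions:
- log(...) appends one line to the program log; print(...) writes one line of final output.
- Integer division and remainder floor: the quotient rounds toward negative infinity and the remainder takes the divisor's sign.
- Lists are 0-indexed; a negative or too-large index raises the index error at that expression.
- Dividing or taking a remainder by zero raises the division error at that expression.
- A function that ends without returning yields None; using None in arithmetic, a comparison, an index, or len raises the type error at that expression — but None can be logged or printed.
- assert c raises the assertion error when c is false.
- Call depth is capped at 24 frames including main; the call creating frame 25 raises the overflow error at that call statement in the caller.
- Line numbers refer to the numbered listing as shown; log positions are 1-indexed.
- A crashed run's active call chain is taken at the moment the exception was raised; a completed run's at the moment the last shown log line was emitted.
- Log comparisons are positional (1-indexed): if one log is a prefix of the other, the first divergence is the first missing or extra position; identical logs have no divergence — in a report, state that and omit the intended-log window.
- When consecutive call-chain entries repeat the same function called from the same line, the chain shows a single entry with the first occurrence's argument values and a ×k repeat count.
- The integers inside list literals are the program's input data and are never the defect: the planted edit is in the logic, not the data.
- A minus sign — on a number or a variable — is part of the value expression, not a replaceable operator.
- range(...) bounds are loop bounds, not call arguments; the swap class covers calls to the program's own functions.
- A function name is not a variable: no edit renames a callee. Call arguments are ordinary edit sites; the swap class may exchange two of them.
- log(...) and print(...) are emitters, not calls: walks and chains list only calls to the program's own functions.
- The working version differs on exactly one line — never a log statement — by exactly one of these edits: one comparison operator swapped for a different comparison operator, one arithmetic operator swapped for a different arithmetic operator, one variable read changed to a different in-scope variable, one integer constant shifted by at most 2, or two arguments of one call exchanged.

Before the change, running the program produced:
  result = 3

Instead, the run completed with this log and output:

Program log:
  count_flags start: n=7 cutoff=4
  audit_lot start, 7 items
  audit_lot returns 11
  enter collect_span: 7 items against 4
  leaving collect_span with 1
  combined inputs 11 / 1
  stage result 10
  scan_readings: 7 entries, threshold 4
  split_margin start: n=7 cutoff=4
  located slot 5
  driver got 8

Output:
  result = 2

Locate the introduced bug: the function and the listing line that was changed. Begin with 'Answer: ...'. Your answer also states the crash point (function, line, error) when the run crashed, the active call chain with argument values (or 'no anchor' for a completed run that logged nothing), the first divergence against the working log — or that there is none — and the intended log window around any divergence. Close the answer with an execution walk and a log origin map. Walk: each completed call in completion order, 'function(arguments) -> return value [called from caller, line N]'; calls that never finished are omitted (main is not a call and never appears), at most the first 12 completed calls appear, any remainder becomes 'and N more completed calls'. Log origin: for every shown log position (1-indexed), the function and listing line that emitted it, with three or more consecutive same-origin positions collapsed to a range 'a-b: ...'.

Answer: the defect is in count_flags at line 31.
Key observation: The earliest visible damage is log position 7 — 'stage result 10' rather than the intended 'stage result 11'.
Call chain: main.
First divergence: position 7 — the shown line 'stage result 10' should read 'stage result 11'.
Intended log window:
  5: leaving collect_span with 1
  6: combined inputs 11 / 1
  7: stage result 11
  8: scan_readings: 7 entries, threshold 4
Execution walk:
  audit_lot([6, 10, 11, 8, 3, 4, 8]) -> 11  [called from count_flags, line 27]
  collect_span([6, 10, 11, 8, 3, 4, 8], 4) -> 1  [called from count_flags, line 28]
  count_flags([6, 10, 11, 8, 3, 4, 8], 4) -> 10  [called from main, line 49]
  split_margin([6, 10, 11, 8, 3, 4, 8], 4) -> 5  [called from scan_readings, line 41]
  scan_readings([6, 10, 11, 8, 3, 4, 8], 4) -> 8  [called from main, line 51]
Log origin:
  1: emitted by count_flags (line 26)
  2: emitted by audit_lot (line 2)
  3: emitted by audit_lot (line 7)
  4: emitted by collect_span (line 11)
  5: emitted by collect_span (line 16)
  6: emitted by count_flags (line 29)
  7: emitted by main (line 50)
  8: emitted by scan_readings (line 40)
  9: emitted by split_margin (line 34)
  10: emitted by scan_readings (line 42)
  11: emitted by main (line 52)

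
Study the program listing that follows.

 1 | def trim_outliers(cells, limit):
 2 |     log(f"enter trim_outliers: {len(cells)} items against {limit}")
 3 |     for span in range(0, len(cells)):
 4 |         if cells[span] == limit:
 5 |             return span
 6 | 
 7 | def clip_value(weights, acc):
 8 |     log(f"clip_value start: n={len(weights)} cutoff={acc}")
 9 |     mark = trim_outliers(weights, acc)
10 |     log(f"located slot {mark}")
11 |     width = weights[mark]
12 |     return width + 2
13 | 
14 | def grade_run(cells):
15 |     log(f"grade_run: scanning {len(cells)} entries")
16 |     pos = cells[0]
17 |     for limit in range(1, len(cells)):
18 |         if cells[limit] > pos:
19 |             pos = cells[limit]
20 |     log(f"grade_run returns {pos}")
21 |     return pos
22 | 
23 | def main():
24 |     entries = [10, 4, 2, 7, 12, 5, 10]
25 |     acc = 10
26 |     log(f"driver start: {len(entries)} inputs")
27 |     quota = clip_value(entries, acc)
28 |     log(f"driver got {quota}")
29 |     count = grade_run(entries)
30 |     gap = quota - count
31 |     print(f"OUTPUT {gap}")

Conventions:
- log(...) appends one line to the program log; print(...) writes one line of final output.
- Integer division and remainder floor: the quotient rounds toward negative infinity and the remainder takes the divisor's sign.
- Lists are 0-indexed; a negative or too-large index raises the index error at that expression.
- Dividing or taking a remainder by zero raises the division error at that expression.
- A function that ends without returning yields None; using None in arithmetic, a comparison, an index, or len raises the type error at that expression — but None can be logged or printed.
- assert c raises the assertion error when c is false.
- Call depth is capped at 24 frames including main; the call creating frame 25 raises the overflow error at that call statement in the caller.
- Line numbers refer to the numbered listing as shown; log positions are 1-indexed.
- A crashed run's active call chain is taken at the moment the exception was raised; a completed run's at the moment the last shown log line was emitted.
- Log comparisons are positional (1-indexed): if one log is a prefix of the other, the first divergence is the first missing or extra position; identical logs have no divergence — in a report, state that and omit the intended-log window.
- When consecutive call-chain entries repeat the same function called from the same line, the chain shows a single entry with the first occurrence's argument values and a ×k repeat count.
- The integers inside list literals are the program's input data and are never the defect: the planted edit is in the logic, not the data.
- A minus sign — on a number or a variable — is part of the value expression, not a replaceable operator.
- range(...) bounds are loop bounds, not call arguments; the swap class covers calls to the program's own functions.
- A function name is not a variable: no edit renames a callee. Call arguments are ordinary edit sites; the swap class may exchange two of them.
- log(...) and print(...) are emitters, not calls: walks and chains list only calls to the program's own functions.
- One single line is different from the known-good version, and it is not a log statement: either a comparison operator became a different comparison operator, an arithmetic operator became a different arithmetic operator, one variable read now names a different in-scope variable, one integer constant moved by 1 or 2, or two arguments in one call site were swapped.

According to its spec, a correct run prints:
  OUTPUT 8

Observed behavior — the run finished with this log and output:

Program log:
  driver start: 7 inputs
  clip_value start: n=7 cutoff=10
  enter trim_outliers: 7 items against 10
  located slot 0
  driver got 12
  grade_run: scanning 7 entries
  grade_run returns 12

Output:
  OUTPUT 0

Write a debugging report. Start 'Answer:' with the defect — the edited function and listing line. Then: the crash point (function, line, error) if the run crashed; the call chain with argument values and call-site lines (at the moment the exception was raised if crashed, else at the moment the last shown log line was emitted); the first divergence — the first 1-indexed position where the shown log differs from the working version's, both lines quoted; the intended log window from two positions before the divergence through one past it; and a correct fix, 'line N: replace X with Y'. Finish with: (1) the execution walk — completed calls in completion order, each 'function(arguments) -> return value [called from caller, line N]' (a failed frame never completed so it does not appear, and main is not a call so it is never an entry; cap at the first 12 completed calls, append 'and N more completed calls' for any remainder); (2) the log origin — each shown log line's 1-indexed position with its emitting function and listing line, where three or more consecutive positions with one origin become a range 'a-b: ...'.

Answer: the defect is in clip_value at line 12.
Key observation: At log position 5 the runs split — shown 'driver got 12', but the working version logs 'driver got 20'.
Call chain: main -> grade_run([10, 4, 2, 7, 12, 5, 10]) (called at line 29).
First divergence: position 5 — shown 'driver got 12', intended 'driver got 20'.
Intended log window:
  3: enter trim_outliers: 7 items against 10
  4: located slot 0
  5: driver got 20
  6: grade_run: scanning 7 entries
Execution walk:
  trim_outliers([10, 4, 2, 7, 12, 5, 10], 10) -> 0  [called from clip_value, line 9]
  clip_value([10, 4, 2, 7, 12, 5, 10], 10) -> 12  [called from main, line 27]
  grade_run([10, 4, 2, 7, 12, 5, 10]) -> 12  [called from main, line 29]
Log line origins:
  1: logged in main at line 26
  2: logged in clip_value at line 8
  3: logged in trim_outliers at line 2
  4: logged in clip_value at line 10
  5: logged in main at line 28
  6: logged in grade_run at line 15
  7: logged in grade_run at line 20
A correct fix: line 12: replace `+` with `*`.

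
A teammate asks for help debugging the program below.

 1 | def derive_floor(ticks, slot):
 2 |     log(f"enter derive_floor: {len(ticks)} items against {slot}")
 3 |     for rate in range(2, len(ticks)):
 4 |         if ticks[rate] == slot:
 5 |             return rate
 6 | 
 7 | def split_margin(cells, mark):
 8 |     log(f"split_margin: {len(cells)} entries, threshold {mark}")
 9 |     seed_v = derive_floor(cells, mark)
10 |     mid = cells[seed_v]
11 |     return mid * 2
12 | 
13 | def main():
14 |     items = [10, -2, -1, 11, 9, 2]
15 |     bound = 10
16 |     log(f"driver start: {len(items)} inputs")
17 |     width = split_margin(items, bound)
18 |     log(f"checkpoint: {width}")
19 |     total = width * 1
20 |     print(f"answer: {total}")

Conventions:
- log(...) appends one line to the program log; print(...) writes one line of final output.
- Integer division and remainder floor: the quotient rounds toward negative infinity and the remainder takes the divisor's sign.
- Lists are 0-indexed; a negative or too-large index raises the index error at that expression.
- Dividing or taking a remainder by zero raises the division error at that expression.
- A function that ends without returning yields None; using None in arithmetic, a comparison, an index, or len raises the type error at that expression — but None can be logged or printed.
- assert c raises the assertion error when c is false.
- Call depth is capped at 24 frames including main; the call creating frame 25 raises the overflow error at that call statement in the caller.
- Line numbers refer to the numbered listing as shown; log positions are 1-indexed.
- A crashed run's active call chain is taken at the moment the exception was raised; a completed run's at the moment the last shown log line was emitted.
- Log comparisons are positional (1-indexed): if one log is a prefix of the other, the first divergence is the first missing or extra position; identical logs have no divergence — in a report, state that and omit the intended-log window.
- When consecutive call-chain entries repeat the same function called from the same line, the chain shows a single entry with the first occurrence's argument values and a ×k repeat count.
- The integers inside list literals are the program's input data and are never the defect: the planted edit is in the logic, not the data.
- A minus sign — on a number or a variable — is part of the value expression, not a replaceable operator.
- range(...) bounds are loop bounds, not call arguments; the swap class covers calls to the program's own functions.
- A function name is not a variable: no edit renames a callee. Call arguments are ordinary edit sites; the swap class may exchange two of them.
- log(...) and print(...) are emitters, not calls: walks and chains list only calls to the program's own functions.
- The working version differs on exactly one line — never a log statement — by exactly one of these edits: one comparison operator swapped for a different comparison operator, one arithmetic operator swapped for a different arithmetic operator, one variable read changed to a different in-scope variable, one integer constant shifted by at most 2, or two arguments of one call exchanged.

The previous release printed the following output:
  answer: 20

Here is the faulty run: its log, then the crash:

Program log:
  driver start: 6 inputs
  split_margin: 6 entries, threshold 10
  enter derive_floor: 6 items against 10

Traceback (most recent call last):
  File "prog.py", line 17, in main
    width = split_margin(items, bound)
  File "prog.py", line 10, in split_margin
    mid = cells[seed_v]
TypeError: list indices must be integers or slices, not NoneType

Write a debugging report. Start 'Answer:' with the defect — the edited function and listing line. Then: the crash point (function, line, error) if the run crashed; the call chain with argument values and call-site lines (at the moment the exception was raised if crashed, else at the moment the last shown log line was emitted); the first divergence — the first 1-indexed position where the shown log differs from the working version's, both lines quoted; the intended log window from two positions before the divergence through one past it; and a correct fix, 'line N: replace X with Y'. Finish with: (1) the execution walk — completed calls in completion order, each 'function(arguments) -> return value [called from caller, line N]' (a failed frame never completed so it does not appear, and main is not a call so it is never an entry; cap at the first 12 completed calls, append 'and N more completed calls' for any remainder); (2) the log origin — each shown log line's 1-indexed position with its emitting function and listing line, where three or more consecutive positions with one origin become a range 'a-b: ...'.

Answer: the defect is in derive_floor at line 3.
The tell: The shown log is a 3-line prefix of the intended one, whose next entry is 'checkpoint: 20'.
Crash: split_margin, line 10, TypeError.
Call chain: main -> split_margin([10, -2, -1, 11, 9, 2], 10) (called at line 17).
First divergence: position 4; the shown log stops at 3 lines while the working version next logs 'checkpoint: 20'.
Intended log window:
  2: split_margin: 6 entries, threshold 10
  3: enter derive_floor: 6 items against 10
  4: checkpoint: 20
Execution walk:
  derive_floor([10, -2, -1, 11, 9, 2], 10) -> None  [called from split_margin, line 9]
Log origin:
  1: emitted by main (line 16)
  2: emitted by split_margin (line 8)
  3: emitted by derive_floor (line 2)
A correct fix: line 3: replace `2` with `0`.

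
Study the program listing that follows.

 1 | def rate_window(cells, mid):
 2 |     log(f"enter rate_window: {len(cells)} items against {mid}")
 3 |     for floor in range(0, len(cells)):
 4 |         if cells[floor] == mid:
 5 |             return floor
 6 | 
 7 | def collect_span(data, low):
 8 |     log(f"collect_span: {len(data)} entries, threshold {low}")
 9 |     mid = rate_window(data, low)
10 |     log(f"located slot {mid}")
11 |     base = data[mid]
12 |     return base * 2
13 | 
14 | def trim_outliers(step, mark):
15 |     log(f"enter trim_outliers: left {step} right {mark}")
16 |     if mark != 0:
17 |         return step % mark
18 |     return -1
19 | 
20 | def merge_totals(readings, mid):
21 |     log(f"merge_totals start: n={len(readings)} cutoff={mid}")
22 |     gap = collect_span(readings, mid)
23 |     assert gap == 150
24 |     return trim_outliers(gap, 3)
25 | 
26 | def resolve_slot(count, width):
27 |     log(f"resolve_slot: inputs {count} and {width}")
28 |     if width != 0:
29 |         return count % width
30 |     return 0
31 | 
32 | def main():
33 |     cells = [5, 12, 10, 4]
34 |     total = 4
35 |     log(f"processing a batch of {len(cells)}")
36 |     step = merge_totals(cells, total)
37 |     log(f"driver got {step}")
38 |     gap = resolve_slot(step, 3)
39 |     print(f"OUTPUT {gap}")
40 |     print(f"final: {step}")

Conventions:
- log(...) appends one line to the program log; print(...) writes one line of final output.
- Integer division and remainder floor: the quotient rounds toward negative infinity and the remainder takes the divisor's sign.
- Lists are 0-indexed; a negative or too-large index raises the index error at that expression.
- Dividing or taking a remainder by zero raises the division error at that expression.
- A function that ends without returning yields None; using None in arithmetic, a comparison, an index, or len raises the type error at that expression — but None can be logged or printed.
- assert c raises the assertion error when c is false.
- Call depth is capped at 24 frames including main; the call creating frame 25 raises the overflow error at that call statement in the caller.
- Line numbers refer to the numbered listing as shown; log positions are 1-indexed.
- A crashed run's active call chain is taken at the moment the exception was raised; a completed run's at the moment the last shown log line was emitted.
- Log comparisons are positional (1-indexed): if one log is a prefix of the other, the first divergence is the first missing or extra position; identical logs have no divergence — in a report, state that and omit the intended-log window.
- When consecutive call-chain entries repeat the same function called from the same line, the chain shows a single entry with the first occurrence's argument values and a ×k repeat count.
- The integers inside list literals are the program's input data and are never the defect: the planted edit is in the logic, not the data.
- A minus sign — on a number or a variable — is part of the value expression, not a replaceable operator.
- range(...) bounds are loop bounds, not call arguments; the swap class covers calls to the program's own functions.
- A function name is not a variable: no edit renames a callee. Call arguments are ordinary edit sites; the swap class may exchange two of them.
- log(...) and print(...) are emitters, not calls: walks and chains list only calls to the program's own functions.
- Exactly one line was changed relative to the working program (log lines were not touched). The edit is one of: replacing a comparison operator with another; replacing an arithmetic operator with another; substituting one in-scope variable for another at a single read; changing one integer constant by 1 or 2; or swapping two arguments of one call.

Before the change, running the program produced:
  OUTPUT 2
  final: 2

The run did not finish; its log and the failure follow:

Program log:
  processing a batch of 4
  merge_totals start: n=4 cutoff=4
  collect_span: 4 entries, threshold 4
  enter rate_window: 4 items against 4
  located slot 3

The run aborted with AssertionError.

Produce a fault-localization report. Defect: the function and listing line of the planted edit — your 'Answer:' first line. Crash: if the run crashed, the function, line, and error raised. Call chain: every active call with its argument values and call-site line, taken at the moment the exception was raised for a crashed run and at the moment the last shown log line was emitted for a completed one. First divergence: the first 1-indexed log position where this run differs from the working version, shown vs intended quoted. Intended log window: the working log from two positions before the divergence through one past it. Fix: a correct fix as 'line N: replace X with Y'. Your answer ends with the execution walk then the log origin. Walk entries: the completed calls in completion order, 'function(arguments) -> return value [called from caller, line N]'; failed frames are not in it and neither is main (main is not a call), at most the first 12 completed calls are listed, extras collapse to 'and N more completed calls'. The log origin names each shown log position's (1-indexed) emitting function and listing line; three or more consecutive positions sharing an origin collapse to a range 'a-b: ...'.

Answer: the defect is in merge_totals at line 23.
The tell: The shown log is a 5-line prefix of the intended one, whose next entry is 'enter trim_outliers: left 8 right 3'.
Crash: merge_totals, line 23, AssertionError.
Call chain: main -> merge_totals([5, 12, 10, 4], 4) (called at line 36).
First divergence: position 6 — after 5 matching lines the faulty run goes silent; intended next line 'enter trim_outliers: left 8 right 3'.
Intended log window:
  4: enter rate_window: 4 items against 4
  5: located slot 3
  6: enter trim_outliers: left 8 right 3
  7: driver got 2
Execution walk:
  rate_window([5, 12, 10, 4], 4) -> 3  [called from collect_span, line 9]
  collect_span([5, 12, 10, 4], 4) -> 8  [called from merge_totals, line 22]
Log origins:
  1 — main, line 35
  2 — merge_totals, line 21
  3 — collect_span, line 8
  4 — rate_window, line 2
  5 — collect_span, line 10
A correct fix: line 23: replace `==` with `<=`.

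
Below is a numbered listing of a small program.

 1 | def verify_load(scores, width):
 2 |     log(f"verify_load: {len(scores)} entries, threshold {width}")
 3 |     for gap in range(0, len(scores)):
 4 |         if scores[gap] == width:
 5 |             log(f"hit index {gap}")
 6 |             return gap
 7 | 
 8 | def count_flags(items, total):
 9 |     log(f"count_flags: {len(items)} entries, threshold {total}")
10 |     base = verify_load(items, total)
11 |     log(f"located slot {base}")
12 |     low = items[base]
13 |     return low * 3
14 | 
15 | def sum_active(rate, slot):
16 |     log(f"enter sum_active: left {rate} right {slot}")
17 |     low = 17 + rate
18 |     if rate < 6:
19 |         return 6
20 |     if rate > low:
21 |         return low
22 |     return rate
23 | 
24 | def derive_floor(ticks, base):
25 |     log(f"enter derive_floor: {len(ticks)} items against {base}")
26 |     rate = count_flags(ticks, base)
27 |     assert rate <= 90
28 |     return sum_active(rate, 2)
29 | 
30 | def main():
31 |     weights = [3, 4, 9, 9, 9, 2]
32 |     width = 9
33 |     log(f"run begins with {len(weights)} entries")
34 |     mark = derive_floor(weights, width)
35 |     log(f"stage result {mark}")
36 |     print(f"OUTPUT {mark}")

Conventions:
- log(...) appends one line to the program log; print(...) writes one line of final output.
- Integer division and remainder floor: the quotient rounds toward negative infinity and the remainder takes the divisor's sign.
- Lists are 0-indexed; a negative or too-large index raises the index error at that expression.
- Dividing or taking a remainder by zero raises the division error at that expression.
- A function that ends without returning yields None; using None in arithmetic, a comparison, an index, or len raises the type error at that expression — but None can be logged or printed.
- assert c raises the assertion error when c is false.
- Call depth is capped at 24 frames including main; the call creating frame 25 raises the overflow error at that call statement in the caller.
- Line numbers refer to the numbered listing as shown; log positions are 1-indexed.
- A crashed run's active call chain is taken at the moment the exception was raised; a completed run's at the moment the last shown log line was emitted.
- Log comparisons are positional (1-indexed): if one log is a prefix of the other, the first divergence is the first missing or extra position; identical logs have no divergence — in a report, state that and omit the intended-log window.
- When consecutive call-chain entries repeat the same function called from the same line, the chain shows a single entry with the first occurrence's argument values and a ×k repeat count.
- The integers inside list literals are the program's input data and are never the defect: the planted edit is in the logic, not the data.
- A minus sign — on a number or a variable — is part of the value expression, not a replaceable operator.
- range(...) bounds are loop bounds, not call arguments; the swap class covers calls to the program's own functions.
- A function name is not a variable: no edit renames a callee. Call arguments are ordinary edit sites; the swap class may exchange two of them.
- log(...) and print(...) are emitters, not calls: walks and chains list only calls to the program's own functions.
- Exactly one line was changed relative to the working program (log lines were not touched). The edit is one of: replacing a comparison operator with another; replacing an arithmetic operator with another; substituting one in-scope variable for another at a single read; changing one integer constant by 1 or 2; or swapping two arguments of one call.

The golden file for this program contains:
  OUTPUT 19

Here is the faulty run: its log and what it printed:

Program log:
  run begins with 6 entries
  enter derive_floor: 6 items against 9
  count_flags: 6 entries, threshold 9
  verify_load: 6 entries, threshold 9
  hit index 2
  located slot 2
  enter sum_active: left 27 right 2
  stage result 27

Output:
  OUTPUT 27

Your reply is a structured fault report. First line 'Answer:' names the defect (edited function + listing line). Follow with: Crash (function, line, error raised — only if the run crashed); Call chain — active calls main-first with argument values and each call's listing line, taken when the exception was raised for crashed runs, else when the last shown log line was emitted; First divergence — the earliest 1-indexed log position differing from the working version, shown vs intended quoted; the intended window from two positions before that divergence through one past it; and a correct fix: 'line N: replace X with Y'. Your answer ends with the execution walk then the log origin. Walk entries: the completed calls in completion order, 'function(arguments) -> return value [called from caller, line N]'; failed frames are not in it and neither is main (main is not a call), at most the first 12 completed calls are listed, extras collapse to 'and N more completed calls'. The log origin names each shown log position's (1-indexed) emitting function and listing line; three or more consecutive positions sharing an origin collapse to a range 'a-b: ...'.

Answer: the defect is in sum_active at line 17.
Core observation: The earliest visible damage is log position 8 — 'stage result 27' rather than the intended 'stage result 19'.
Call chain: main.
First divergence: at position 8 the run shows 'stage result 27' where the working version logs 'stage result 19'.
Intended log window:
  6: located slot 2
  7: enter sum_active: left 27 right 2
  8: stage result 19
Execution walk:
  verify_load([3, 4, 9, 9, 9, 2], 9) -> 2  [called from count_flags, line 10]
  count_flags([3, 4, 9, 9, 9, 2], 9) -> 27  [called from derive_floor, line 26]
  sum_active(27, 2) -> 27  [called from derive_floor, line 28]
  derive_floor([3, 4, 9, 9, 9, 2], 9) -> 27  [called from main, line 34]
Log origins:
  1: emitted by main (line 33)
  2: emitted by derive_floor (line 25)
  3: emitted by count_flags (line 9)
  4: emitted by verify_load (line 2)
  5: emitted by verify_load (line 5)
  6: emitted by count_flags (line 11)
  7: emitted by sum_active (line 16)
  8: emitted by main (line 35)
A correct fix: line 17: replace `rate` with `slot`.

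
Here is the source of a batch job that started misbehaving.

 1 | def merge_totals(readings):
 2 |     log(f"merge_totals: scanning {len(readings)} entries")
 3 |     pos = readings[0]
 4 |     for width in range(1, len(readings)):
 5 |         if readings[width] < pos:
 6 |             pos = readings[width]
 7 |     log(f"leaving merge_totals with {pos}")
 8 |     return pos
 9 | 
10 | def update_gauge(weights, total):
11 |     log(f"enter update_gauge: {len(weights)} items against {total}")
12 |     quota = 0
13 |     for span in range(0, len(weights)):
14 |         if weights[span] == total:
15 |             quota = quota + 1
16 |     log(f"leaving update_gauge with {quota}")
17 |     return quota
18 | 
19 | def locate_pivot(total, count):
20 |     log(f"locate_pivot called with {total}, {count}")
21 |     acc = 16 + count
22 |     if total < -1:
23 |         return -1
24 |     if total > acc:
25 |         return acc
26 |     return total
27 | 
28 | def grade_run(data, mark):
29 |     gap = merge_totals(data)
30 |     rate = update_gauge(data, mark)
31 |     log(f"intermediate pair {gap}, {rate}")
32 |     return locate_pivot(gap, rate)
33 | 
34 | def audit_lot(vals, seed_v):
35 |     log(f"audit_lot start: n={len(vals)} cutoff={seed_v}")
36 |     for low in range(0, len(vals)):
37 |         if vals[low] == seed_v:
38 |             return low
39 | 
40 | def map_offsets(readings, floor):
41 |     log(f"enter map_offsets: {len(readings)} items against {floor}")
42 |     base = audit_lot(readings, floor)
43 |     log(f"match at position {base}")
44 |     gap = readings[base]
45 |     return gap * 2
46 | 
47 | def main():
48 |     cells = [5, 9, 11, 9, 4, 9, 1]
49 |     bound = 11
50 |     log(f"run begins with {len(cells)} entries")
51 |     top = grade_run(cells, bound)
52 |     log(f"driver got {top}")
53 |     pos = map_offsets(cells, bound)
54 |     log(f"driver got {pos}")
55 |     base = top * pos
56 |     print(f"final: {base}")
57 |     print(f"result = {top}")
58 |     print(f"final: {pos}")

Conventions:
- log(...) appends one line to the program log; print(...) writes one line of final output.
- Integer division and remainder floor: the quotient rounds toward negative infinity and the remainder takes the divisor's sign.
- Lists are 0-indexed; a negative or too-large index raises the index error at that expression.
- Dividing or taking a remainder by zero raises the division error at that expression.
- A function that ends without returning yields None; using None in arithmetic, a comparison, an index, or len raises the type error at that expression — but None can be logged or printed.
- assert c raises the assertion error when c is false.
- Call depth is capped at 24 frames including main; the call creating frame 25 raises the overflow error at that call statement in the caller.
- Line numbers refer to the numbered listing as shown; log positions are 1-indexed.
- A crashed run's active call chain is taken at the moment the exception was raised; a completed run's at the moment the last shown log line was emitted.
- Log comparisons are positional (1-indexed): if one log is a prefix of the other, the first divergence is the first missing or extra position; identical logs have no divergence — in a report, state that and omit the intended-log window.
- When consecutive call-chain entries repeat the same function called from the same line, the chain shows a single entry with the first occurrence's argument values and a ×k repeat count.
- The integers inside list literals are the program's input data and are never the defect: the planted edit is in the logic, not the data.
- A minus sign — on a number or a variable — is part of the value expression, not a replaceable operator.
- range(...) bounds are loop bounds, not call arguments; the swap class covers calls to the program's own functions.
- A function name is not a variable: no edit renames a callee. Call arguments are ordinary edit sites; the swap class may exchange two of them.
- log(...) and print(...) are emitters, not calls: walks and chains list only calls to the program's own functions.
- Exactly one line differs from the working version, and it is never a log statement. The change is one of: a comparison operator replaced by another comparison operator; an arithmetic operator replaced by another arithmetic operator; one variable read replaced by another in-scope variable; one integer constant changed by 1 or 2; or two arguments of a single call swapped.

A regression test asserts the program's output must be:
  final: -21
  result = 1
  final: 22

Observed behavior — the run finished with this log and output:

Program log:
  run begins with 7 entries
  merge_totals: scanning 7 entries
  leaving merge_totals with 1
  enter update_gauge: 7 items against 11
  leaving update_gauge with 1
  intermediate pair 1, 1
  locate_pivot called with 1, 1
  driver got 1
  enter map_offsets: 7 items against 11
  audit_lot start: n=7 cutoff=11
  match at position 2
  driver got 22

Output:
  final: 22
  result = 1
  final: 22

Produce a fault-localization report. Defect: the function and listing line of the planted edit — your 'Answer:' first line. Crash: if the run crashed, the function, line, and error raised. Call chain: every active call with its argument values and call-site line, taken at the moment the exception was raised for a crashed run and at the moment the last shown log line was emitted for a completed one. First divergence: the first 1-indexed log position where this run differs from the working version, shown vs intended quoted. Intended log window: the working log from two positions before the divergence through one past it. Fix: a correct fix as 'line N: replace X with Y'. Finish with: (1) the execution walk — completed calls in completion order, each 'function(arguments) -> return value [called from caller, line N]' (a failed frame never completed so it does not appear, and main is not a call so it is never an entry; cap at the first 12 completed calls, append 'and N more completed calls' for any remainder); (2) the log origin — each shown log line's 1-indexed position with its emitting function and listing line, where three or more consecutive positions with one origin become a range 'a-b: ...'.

Answer: the defect is in main at line 55.
Key observation: The two runs log identically and part ways only at the printed values.
Call chain: main.
First divergence: none; the two logs match at every position.
Execution walk:
  merge_totals([5, 9, 11, 9, 4, 9, 1]) -> 1  [called from grade_run, line 29]
  update_gauge([5, 9, 11, 9, 4, 9, 1], 11) -> 1  [called from grade_run, line 30]
  locate_pivot(1, 1) -> 1  [called from grade_run, line 32]
  grade_run([5, 9, 11, 9, 4, 9, 1], 11) -> 1  [called from main, line 51]
  audit_lot([5, 9, 11, 9, 4, 9, 1], 11) -> 2  [called from map_offsets, line 42]
  map_offsets([5, 9, 11, 9, 4, 9, 1], 11) -> 22  [called from main, line 53]
Log line origins:
  1: emitted by main (line 50)
  2: emitted by merge_totals (line 2)
  3: emitted by merge_totals (line 7)
  4: emitted by update_gauge (line 11)
  5: emitted by update_gauge (line 16)
  6: emitted by grade_run (line 31)
  7: emitted by locate_pivot (line 20)
  8: emitted by main (line 52)
  9: emitted by map_offsets (line 41)
  10: emitted by audit_lot (line 35)
  11: emitted by map_offsets (line 43)
  12: emitted by main (line 54)
A correct fix: line 55: replace `*` with `-`.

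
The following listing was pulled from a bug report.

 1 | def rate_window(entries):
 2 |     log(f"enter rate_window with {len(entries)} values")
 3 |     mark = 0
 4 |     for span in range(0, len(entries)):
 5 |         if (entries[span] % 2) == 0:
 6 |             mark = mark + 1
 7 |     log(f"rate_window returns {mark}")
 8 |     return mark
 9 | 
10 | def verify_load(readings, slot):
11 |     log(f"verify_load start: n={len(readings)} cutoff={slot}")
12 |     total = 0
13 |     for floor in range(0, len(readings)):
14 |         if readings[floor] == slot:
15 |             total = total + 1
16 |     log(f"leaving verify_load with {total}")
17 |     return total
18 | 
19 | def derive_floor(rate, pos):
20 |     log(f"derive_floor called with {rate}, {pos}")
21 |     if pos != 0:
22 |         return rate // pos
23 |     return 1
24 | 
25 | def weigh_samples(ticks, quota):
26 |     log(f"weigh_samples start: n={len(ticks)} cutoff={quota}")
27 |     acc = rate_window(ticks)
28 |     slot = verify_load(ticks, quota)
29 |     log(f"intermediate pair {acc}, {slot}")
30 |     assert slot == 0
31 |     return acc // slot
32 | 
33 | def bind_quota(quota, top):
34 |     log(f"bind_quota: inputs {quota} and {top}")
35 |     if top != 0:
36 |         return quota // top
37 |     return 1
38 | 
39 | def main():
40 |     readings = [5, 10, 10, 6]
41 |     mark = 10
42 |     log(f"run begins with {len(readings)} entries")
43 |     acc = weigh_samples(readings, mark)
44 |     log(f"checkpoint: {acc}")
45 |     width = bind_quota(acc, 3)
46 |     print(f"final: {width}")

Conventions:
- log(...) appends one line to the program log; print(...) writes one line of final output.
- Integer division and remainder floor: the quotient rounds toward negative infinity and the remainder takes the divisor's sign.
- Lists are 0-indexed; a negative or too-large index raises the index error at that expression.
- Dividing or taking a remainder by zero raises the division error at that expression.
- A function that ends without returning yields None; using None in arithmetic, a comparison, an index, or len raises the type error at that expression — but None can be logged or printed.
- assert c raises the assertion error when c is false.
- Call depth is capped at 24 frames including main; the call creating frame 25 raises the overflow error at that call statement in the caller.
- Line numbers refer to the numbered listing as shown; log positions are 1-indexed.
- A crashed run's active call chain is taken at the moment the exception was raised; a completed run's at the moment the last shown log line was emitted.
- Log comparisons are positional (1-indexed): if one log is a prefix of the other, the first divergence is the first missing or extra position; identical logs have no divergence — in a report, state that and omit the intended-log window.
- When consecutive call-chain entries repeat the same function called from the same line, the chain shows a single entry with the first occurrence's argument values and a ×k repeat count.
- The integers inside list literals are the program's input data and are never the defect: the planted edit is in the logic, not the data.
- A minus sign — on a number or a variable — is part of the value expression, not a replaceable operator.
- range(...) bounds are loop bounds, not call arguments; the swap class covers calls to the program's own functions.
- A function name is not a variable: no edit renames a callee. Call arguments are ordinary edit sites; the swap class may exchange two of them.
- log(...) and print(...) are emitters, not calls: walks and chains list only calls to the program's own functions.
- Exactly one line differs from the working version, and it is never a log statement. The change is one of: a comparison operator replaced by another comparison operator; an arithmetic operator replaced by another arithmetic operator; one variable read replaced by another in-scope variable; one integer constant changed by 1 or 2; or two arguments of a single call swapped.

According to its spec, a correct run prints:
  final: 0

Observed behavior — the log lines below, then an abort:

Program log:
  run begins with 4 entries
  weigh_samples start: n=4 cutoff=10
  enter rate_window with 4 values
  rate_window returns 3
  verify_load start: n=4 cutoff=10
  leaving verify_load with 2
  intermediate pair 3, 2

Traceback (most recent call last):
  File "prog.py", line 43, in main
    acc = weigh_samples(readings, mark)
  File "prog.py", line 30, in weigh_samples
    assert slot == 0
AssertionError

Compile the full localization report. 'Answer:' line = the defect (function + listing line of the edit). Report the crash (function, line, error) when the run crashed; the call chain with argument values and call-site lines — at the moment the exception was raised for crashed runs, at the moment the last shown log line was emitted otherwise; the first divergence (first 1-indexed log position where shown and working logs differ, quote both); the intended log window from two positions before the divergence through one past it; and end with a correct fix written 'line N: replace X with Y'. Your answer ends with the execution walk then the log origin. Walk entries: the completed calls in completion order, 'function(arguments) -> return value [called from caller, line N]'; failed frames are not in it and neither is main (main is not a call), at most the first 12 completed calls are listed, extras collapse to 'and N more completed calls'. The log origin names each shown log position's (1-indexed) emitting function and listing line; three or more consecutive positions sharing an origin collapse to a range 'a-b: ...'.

Answer: the defect is in weigh_samples at line 30.
Key fact: The faulty run's log stops after 7 lines; the working version's next line would be 'checkpoint: 1'.
Crash: weigh_samples, line 30, AssertionError.
Call chain: main -> weigh_samples([5, 10, 10, 6], 10) (called at line 43).
First divergence: position 8; the shown log stops at 7 lines while the working version next logs 'checkpoint: 1'.
Intended log window:
  6: leaving verify_load with 2
  7: intermediate pair 3, 2
  8: checkpoint: 1
  9: bind_quota: inputs 1 and 3
Execution walk:
  rate_window([5, 10, 10, 6]) -> 3  [called from weigh_samples, line 27]
  verify_load([5, 10, 10, 6], 10) -> 2  [called from weigh_samples, line 28]
Log line origins:
  1: emitted by main (line 42)
  2: emitted by weigh_samples (line 26)
  3: emitted by rate_window (line 2)
  4: emitted by rate_window (line 7)
  5: emitted by verify_load (line 11)
  6: emitted by verify_load (line 16)
  7: emitted by weigh_samples (line 29)
A correct fix: line 30: replace `==` with `>`.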